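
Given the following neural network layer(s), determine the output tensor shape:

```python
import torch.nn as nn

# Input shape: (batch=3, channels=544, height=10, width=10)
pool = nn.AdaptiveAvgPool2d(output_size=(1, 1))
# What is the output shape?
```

Input: (3, 544, 10, 10) -> Output: (3, 544, 1, 1)

Answer: (3, 544, 1, 1)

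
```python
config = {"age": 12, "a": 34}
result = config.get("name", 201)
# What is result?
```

Trace:
`config = {"age": 12, "a": 34}` → config = {'age': 12, 'a': 34}
`result = config.get("name", 201)` → result = 201
So result = 201

Answer: 201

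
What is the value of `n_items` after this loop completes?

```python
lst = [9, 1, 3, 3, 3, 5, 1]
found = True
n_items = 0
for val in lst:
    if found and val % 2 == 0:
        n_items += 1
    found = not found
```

Count even values at even positions
`n_items` takes the values: 0

Answer: 0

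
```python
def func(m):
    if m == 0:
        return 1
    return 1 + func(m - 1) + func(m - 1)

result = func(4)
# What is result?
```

func(m) = 1 + 2·func(m-1), func(0)=1. Closed form: (1+1)·2^4 - 1 = 31.

Answer: 31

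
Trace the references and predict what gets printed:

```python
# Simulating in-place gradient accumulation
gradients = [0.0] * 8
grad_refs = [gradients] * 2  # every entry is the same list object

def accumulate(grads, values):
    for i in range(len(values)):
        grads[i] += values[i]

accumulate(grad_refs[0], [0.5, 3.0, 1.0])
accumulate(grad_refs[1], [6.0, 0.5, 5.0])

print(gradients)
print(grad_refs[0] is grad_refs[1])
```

Key concept: gradient accumulation aliasing.
Step by step:
`gradients = [0.0] * 8` → gradients = [0.0, 0.0, 0.0, 0.0, 0.0, 0.0, 0.0, 0.0]
`grad_refs = [gradients] * 2` → grad_refs = [[0.0, 0.0, 0.0, 0.0, 0.0, 0.0, 0.0, 0.0], [0.0, 0.0, 0.0, 0.0, 0.0, 0.0, 0.0, 0.0]]
`accumulate(grad_refs[0], [0.5, 3.0, 1.0])` → gradients = [0.5, 3.0, 1.0, 0.0, 0.0, 0.0, 0.0, 0.0]; grad_refs = [[0.5, 3.0, 1.0, 0.0, 0.0, 0.0, 0.0, 0.0], [0.5, 3.0, 1.0, 0.0, 0.0, 0.0, 0.0, 0.0]]
`accumulate(grad_refs[1], [6.0, 0.5, 5.0])` → gradients = [6.5, 3.5, 6.0, 0.0, 0.0, 0.0, 0.0, 0.0]; grad_refs = [[6.5, 3.5, 6.0, 0.0, 0.0, 0.0, 0.0, 0.0], [6.5, 3.5, 6.0, 0.0, 0.0, 0.0, 0.0, 0.0]]
`print(gradients)` → prints [6.5, 3.5, 6.0, 0.0, 0.0, 0.0, 0.0, 0.0]
`print(grad_refs[0] is grad_refs[1])` → prints True

Answer:
[6.5, 3.5, 6.0, 0.0, 0.0, 0.0, 0.0, 0.0]
True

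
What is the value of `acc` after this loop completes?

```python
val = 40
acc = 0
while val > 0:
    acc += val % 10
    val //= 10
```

Sum digits of 40
`acc` takes the values: 0 → 4

Answer: 4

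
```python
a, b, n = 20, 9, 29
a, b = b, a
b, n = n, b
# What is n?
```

Trace:
`a, b, n = 20, 9, 29` → a = 20; b = 9; n = 29
`a, b = b, a` → a = 9; b = 20
`b, n = n, b` → b = 29; n = 20
So n = 20

Answer: 20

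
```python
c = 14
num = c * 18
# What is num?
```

Trace:
`c = 14` → c = 14
`num = c * 18` → num = 252
So num = 252

Answer: 252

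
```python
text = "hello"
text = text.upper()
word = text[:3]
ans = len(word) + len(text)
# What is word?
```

Trace:
`text = "hello"` → text = 'hello'
`text = text.upper()` → text = 'HELLO'
`word = text[:3]` → word = 'HEL'
`ans = len(word) + len(text)` → ans = 8
So word = 'HEL'

Answer: 'HEL'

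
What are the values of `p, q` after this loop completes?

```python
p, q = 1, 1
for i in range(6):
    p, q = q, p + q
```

Fibonacci: after 6 iterations
`p, q` takes the values: (1, 1) → (1, 2) → (2, 3) → (3, 5) → (5, 8) → (8, 13) → (13, 21)

Answer: 13, 21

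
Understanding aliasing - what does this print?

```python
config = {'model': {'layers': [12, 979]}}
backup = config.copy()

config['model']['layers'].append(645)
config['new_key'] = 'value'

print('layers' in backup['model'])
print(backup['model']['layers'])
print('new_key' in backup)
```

Key concept: shallow copy gotcha with nested dict.
Step by step:
`config = {'model': {'layers': [12, 979]}}` → config = {'model': {'layers': [12, 979]}}
`backup = config.copy()` → backup = {'model': {'layers': [12, 979]}}
`config['model']['layers'].append(645)` → config = {'model': {'layers': [12, 979, 645]}}; backup = {'model': {'layers': [12, 979, 645]}}
`config['new_key'] = 'value'` → config = {'model': {'layers': [12, 979, 645]}, 'new_key': 'value'}
`print('layers' in backup['model'])` → prints True
`print(backup['model']['layers'])` → prints [12, 979, 645]
`print('new_key' in backup)` → prints False

Answer:
True
[12, 979, 645]
False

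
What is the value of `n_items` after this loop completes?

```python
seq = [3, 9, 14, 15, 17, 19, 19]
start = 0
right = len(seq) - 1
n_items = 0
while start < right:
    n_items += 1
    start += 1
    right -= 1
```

Iterations until pointers meet (list length 7)
`n_items` takes the values: 0 → 1 → 2 → 3

Answer: 3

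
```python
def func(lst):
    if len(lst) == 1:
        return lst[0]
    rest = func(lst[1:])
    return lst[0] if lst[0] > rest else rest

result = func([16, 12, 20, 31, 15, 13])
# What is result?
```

Recursive max over [16, 12, 20, 31, 15, 13] = 31

Answer: 31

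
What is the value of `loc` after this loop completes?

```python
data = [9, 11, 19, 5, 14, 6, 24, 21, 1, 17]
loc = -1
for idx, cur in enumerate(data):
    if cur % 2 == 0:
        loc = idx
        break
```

First even number index in [9, 11, 19, 5, 14, 6, 24, 21, 1, 17]
`loc` takes the values: -1 → 4

Answer: 4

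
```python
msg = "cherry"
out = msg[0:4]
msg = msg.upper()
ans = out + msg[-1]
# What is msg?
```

Trace:
`msg = "cherry"` → msg = 'cherry'
`out = msg[0:4]` → out = 'cher'
`msg = msg.upper()` → msg = 'CHERRY'
`ans = out + msg[-1]` → ans = 'cherY'
So msg = 'CHERRY'

Answer: 'CHERRY'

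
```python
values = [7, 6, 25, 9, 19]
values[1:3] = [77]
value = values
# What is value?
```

Trace:
`values = [7, 6, 25, 9, 19]` → values = [7, 6, 25, 9, 19]
`values[1:3] = [77]` → values = [7, 77, 9, 19]
`value = values` → value = [7, 77, 9, 19]
So value = [7, 77, 9, 19]

Answer: [7, 77, 9, 19]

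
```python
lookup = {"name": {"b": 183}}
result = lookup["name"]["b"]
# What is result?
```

Trace:
`lookup = {"name": {"b": 183}}` → lookup = {'name': {'b': 183}}
`result = lookup["name"]["b"]` → result = 183
So result = 183

Answer: 183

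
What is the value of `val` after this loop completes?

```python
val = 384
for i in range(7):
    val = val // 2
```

Halve 7 times: 384 // 2^7 = 3
`val` takes the values: 384 → 192 → 96 → 48 → 24 → 12 → 6 → 3

Answer: 3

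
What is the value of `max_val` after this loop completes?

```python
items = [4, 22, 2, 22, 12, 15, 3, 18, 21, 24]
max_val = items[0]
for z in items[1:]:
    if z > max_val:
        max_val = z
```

Maximum of [4, 22, 2, 22, 12, 15, 3, 18, 21, 24]
`max_val` takes the values: 4 → 22 → 24

Answer: 24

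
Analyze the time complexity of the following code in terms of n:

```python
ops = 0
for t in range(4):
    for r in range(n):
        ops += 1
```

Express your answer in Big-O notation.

Each loop level contributes: 1 × n. Multiplying the contributions gives O(n).

Answer: O(n)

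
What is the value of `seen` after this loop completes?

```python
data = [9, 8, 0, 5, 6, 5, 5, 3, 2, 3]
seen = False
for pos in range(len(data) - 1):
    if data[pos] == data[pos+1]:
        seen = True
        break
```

Check consecutive duplicates in [9, 8, 0, 5, 6, 5, 5, 3, 2, 3]
`seen` takes the values: False → True

Answer: True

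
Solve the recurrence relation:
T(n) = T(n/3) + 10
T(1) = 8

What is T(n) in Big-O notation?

Each step divides n by 3 and adds 10. After log_3(n) steps we reach T(1)=8. So T(n) = 10·log_3(n) + 8 = O(log n).

Answer: O(log n)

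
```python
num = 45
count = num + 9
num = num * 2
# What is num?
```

Trace:
`num = 45` → num = 45
`count = num + 9` → count = 54
`num = num * 2` → num = 90
So num = 90

Answer: 90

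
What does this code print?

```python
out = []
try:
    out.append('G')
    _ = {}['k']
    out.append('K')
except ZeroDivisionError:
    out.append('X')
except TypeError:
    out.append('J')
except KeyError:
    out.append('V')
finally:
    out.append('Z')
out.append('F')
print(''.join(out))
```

Execution trace: 'G' (try body) → 'V' (except KeyError) → 'Z' (finally) → 'F' (after the try/except). Output: GVZF

Answer: GVZF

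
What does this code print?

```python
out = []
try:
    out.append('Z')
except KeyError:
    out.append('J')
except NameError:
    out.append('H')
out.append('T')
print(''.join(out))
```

Execution trace: 'Z' (try body, no exception) → 'T' (after the try/except). Output: ZT

Answer: ZT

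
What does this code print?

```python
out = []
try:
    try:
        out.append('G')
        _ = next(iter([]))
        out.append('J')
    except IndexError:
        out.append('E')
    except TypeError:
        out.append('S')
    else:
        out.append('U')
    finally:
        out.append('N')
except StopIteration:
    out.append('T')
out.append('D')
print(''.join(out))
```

Execution trace: 'G' (try body) → 'N' (finally) → 'T' (outer except StopIteration) → 'D' (after the try/except). Output: GNTD

Answer: GNTD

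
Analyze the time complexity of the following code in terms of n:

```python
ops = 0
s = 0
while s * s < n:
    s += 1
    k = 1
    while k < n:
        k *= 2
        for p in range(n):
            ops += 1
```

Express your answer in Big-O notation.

Each loop level contributes: √n × log n × n. Multiplying the contributions gives O(n√n log n).

Answer: O(n√n log n)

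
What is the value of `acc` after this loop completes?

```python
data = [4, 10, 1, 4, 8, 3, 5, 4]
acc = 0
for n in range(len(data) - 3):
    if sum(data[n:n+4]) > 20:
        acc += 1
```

Count windows with sum > 20
`acc` takes the values: 0 → 1

Answer: 1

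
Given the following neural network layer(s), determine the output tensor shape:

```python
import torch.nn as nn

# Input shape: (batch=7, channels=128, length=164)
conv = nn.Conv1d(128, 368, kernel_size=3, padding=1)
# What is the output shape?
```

Input: (7, 128, 164) -> Output: (7, 368, 164)

Answer: (7, 368, 164)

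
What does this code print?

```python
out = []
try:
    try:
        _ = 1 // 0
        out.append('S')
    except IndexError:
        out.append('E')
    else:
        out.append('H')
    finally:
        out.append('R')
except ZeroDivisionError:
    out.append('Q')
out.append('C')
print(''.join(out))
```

Execution trace: 'R' (finally) → 'Q' (outer except ZeroDivisionError) → 'C' (after the try/except). Output: RQC

Answer: RQC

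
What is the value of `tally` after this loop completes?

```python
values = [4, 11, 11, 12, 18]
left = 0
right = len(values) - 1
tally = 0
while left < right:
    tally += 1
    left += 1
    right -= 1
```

Iterations until pointers meet (list length 5)
`tally` takes the values: 0 → 1 → 2

Answer: 2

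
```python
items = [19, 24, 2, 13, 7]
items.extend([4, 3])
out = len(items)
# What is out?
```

Trace:
`items = [19, 24, 2, 13, 7]` → items = [19, 24, 2, 13, 7]
`items.extend([4, 3])` → items = [19, 24, 2, 13, 7, 4, 3]
`out = len(items)` → out = 7
So out = 7

Answer: 7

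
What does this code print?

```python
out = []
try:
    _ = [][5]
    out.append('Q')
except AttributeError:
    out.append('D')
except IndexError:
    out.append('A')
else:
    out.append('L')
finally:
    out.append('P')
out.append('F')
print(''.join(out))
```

Execution trace: 'A' (except IndexError) → 'P' (finally) → 'F' (after the try/except). Output: APF

Answer: APF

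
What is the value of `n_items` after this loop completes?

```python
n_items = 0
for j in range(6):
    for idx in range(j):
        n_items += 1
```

Triangle number: 0+1+2+...+5
`n_items` takes the values: 0 → 1 → 2 → 3 → 4 → 5 → 6 → 7 → 8 → 9 → 10 → 11 → 12 → 13 → 14 → 15

Answer: 15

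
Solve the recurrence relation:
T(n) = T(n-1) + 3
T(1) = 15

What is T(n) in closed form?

Unrolling: T(n) = T(1) + 3·(n-1) = 15 + 3(n-1) = 3n + 12.

Answer: T(n) = 3n + 12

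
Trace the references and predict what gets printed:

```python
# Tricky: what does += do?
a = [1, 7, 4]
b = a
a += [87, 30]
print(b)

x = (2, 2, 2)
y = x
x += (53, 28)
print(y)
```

Key concept: += behavior differs for mutable vs immutable.
Step by step:
`a = [1, 7, 4]` → a = [1, 7, 4]
`b = a` → b = [1, 7, 4] (same object as a)
`a += [87, 30]` → a = [1, 7, 4, 87, 30] (same object as b); b = [1, 7, 4, 87, 30] (same object as a)
`print(b)` → prints [1, 7, 4, 87, 30]
`x = (2, 2, 2)` → x = (2, 2, 2)
`y = x` → y = (2, 2, 2)
`x += (53, 28)` → x = (2, 2, 2, 53, 28)
`print(y)` → prints (2, 2, 2)

Answer:
[1, 7, 4, 87, 30]
(2, 2, 2)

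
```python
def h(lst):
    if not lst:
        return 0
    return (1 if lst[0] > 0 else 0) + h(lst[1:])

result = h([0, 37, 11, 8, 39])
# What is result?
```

Count of positive elements in [0, 37, 11, 8, 39] = 4

Answer: 4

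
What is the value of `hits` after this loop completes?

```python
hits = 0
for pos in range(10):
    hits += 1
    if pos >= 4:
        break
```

Loop breaks when pos reaches 4, hits is 5
`hits` takes the values: 0 → 1 → 2 → 3 → 4 → 5

Answer: 5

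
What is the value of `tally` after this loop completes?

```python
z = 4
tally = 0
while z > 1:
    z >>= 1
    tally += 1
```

Count right shifts until 1
`tally` takes the values: 0 → 1 → 2

Answer: 2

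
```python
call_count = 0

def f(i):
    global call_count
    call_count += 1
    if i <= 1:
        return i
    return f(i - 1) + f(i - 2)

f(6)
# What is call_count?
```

Calls(i) = 1 + Calls(i-1) + Calls(i-2); Calls(0)=Calls(1)=1. For i=6 this gives 25.

Answer: 25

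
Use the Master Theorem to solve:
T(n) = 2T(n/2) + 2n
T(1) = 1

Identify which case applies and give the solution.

a=2, b=2, f(n)=2n. log_2(2) = 1. Since c=1 = 1, Case 2 applies: T(n) = Θ(n^log_b(a) · log n) = O(n log n).

Answer: O(n log n) - Case 2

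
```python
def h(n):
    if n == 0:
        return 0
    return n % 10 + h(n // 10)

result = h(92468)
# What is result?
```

Sum of digits of 92468: 8 + 6 + 4 + 2 + 9 = 29

Answer: 29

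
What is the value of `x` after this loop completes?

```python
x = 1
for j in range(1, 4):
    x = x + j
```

Start at 1, add 1 through 3
`x` takes the values: 1 → 2 → 4 → 7

Answer: 7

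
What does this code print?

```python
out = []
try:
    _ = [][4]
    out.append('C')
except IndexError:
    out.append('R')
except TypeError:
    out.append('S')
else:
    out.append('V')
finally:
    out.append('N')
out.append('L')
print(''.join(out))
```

Execution trace: 'R' (except IndexError) → 'N' (finally) → 'L' (after the try/except). Output: RNL

Answer: RNL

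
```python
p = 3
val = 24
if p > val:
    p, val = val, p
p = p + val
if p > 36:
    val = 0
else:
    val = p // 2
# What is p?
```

Trace:
`p = 3` → p = 3
`val = 24` → val = 24
`if p > val: ...` → p > val is False → no variable changes
`p = p + val` → p = 27
`if p > 36: ...` → p > 36 is False, take else branch → val = 13
So p = 27

Answer: 27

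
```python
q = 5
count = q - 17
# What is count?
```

Trace:
`q = 5` → q = 5
`count = q - 17` → count = -12
So count = -12

Answer: -12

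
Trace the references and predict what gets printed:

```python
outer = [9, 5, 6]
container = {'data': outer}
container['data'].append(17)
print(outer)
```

Key concept: dict holds reference to list.
Step by step:
`outer = [9, 5, 6]` → outer = [9, 5, 6]
`container = {'data': outer}` → container = {'data': [9, 5, 6]}
`container['data'].append(17)` → outer = [9, 5, 6, 17]; container = {'data': [9, 5, 6, 17]}
`print(outer)` → prints [9, 5, 6, 17]

Answer: [9, 5, 6, 17]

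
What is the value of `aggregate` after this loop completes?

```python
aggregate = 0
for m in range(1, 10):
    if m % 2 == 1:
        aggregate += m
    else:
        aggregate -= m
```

Add odd, subtract even
`aggregate` takes the values: 0 → 1 → -1 → 2 → -2 → 3 → -3 → 4 → -4 → 5

Answer: 5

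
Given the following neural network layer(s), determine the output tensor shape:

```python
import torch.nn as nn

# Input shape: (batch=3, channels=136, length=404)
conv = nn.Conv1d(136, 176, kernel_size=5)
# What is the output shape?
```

Input: (3, 136, 404) -> Output: (3, 176, 400)

Answer: (3, 176, 400)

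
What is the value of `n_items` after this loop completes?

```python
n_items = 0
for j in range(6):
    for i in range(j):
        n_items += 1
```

Triangle number: 0+1+2+...+5
`n_items` takes the values: 0 → 1 → 2 → 3 → 4 → 5 → 6 → 7 → 8 → 9 → 10 → 11 → 12 → 13 → 14 → 15

Answer: 15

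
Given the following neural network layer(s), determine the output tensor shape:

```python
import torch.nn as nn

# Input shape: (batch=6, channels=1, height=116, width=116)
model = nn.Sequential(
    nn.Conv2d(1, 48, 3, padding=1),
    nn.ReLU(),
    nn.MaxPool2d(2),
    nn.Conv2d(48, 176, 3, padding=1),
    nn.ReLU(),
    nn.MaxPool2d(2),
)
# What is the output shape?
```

Input: (6, 1, 116, 116) -> after first Conv2d: (6, 48, 116, 116) -> after first MaxPool2d: (6, 48, 58, 58) -> after second Conv2d: (6, 176, 58, 58) -> Output: (6, 176, 29, 29)

Answer: (6, 176, 29, 29)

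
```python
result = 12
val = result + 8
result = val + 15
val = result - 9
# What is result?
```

Trace:
`result = 12` → result = 12
`val = result + 8` → val = 20
`result = val + 15` → result = 35
`val = result - 9` → val = 26
So result = 35

Answer: 35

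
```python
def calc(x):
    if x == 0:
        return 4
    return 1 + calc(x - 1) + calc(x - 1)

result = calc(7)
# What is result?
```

calc(x) = 1 + 2·calc(x-1), calc(0)=4. Closed form: (4+1)·2^7 - 1 = 639.

Answer: 639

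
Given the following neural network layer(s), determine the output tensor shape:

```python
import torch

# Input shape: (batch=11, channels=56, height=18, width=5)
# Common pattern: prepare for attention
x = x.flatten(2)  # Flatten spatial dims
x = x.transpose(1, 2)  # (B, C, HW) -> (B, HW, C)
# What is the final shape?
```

Input: (11, 56, 18, 5) -> after flatten(2): (11, 56, 90) -> Output: (11, 90, 56)

Answer: (11, 90, 56)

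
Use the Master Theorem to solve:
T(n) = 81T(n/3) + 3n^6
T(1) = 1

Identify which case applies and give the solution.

a=81, b=3, f(n)=3n^6. log_3(81) = 4. Since c=6 > 4 and the regularity condition holds (81(n/3)^6 = (81/3^6)n^6 with 81/3^6 < 1), Case 3 applies: T(n) = Θ(f(n)) = O(n^6).

Answer: O(n^6) - Case 3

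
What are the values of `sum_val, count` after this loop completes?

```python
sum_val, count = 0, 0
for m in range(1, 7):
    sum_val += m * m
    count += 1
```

Sum of squares and count
`sum_val, count` takes the values: (0, 0) → (1, 0) → (1, 1) → (5, 1) → (5, 2) → (14, 2) → (14, 3) → (30, 3) → (30, 4) → (55, 4) → (55, 5) → (91, 5) → (91, 6)

Answer: 91, 6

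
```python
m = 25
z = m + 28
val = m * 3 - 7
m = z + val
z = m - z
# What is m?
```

Trace:
`m = 25` → m = 25
`z = m + 28` → z = 53
`val = m * 3 - 7` → val = 68
`m = z + val` → m = 121
`z = m - z` → z = 68
So m = 121

Answer: 121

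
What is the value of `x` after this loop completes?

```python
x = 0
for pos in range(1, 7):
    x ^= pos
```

XOR of 1 to 6
`x` takes the values: 0 → 1 → 3 → 0 → 4 → 1 → 7

Answer: 7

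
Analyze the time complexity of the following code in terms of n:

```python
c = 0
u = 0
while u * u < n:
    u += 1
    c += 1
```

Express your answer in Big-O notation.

Each loop level contributes: √n. Multiplying the contributions gives O(√n).

Answer: O(√n)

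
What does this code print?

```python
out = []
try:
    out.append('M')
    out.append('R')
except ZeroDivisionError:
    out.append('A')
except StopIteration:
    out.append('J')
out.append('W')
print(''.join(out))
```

Execution trace: 'M' (try body) → 'R' (try body, no exception) → 'W' (after the try/except). Output: MRW

Answer: MRW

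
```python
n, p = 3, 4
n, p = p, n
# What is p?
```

Trace:
`n, p = 3, 4` → n = 3; p = 4
`n, p = p, n` → n = 4; p = 3
So p = 3

Answer: 3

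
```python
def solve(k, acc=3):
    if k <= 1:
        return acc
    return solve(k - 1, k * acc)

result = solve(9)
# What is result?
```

Accumulator trace (n, acc): (9, 3) -> (8, 27) -> (7, 216) -> (6, 1512) -> (5, 9072) -> (4, 45360) -> (3, 181440) -> (2, 544320) -> (1, 1088640) -> return 1088640

Answer: 1088640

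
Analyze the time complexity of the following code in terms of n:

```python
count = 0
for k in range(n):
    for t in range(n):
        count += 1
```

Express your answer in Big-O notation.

Each loop level contributes: n × n. Multiplying the contributions gives O(n^2).

Answer: O(n^2)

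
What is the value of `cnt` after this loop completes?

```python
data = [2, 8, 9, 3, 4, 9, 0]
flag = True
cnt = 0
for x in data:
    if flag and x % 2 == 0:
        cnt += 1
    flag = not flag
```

Count even values at even positions
`cnt` takes the values: 0 → 1 → 2 → 3

Answer: 3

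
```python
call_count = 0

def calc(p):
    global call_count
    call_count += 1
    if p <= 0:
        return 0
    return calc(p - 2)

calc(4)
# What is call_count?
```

Linear recursion stepping by 2: 3 calls from p=4 down to ≤0.

Answer: 3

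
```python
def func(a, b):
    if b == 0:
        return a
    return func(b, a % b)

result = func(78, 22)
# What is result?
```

func(78, 22) -> func(22, 12) -> func(12, 10) -> func(10, 2) -> func(2, 0) -> 2

Answer: 2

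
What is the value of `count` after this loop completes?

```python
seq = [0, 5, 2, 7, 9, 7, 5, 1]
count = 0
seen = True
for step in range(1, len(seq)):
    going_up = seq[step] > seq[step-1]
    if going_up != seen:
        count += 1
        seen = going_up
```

Count direction changes in [0, 5, 2, 7, 9, 7, 5, 1]
`count` takes the values: 0 → 1 → 2 → 3

Answer: 3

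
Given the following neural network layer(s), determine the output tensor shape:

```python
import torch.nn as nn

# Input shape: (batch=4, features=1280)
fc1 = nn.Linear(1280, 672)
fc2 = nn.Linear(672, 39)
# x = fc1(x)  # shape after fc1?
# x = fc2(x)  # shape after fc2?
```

Input: (4, 1280) -> after fc1: (4, 672) -> Output: (4, 39)

Answer: (4, 39)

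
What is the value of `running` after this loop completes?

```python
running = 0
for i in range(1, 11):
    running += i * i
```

Sum of squares 1² to 10² = 385
`running` takes the values: 0 → 1 → 5 → 14 → 30 → 55 → 91 → 140 → 204 → 285 → 385

Answer: 385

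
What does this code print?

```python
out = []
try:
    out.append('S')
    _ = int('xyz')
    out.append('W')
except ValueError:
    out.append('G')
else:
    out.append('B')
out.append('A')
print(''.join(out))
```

Execution trace: 'S' (try body) → 'G' (except ValueError) → 'A' (after the try/except). Output: SGA

Answer: SGA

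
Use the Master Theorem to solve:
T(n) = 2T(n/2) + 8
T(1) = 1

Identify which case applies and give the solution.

a=2, b=2, f(n)=8. log_2(2) = 1. Since c=0 < 1, Case 1 applies: T(n) = Θ(n^log_b(a)) = O(n).

Answer: O(n) - Case 1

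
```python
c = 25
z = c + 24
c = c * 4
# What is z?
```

Trace:
`c = 25` → c = 25
`z = c + 24` → z = 49
`c = c * 4` → c = 100
So z = 49

Answer: 49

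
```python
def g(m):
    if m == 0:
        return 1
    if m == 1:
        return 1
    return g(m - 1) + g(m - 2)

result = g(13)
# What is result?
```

Build up from base cases: g(0)=1, g(1)=1, g(2)=2, g(3)=3, g(4)=5, g(5)=8, g(6)=13, ..., g(13)=377

Answer: 377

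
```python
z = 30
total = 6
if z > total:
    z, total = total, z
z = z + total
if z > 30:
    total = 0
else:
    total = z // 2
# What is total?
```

Trace:
`z = 30` → z = 30
`total = 6` → total = 6
`if z > total: ...` → z > total is True → z = 6; total = 30
`z = z + total` → z = 36
`if z > 30: ...` → z > 30 is True → total = 0
So total = 0

Answer: 0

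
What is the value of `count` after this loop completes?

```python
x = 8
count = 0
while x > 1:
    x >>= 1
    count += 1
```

Count right shifts until 1
`count` takes the values: 0 → 1 → 2 → 3

Answer: 3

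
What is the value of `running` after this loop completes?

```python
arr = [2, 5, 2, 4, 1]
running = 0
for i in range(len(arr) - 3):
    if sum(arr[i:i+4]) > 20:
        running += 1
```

Count windows with sum > 20
`running` takes the values: 0

Answer: 0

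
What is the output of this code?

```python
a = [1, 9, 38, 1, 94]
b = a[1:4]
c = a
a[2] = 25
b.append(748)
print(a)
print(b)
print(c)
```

Key concept: slice vs alias.
Step by step:
`a = [1, 9, 38, 1, 94]` → a = [1, 9, 38, 1, 94]
`b = a[1:4]` → b = [9, 38, 1]
`c = a` → c = [1, 9, 38, 1, 94] (same object as a)
`a[2] = 25` → a = [1, 9, 25, 1, 94] (same object as c); c = [1, 9, 25, 1, 94] (same object as a)
`b.append(748)` → b = [9, 38, 1, 748]
`print(a)` → prints [1, 9, 25, 1, 94]
`print(b)` → prints [9, 38, 1, 748]
`print(c)` → prints [1, 9, 25, 1, 94]

Answer:
[1, 9, 25, 1, 94]
[9, 38, 1, 748]
[1, 9, 25, 1, 94]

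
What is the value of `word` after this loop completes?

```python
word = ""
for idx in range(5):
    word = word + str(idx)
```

Concatenate digits 0 to 4
`word` takes the values: "" → "0" → "01" → "012" → "0123" → "01234"

Answer: "01234"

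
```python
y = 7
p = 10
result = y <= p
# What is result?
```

Trace:
`y = 7` → y = 7
`p = 10` → p = 10
`result = y <= p` → result = True
So result = True

Answer: True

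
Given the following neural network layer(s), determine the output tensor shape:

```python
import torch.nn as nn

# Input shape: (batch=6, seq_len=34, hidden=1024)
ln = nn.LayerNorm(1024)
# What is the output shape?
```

Input: (6, 34, 1024) -> Output: (6, 34, 1024)

Answer: (6, 34, 1024)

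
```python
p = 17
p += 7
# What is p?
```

Trace:
`p = 17` → p = 17
`p += 7` → p = 24
So p = 24

Answer: 24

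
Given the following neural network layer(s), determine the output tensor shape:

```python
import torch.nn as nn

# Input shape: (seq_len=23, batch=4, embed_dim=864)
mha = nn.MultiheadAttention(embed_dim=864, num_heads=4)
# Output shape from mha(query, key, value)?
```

Input: (23, 4, 864) -> Output: (23, 4, 864)

Answer: (23, 4, 864)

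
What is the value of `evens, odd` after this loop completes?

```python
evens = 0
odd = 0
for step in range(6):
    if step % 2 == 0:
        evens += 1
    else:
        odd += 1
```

Count evens and odds in range(6)
`evens, odd` takes the values: (0, 0) → (1, 0) → (1, 1) → (2, 1) → (2, 2) → (3, 2) → (3, 3)

Answer: 3, 3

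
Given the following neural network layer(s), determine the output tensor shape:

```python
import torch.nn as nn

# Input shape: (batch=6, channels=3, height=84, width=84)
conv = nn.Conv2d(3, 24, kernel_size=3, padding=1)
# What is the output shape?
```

Input: (6, 3, 84, 84) -> Output: (6, 24, 84, 84)

Answer: (6, 24, 84, 84)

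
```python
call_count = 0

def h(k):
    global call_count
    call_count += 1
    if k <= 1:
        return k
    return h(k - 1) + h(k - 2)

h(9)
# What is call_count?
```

Calls(k) = 1 + Calls(k-1) + Calls(k-2); Calls(0)=Calls(1)=1. For k=9 this gives 109.

Answer: 109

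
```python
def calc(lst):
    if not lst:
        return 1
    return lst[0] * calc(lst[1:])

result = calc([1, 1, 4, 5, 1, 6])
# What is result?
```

Product over [1, 1, 4, 5, 1, 6] = 1 * 1 * 4 * 5 * 1 * 6 = 120

Answer: 120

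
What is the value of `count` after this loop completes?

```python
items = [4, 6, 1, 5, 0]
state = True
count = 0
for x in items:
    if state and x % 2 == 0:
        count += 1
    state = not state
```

Count even values at even positions
`count` takes the values: 0 → 1 → 2

Answer: 2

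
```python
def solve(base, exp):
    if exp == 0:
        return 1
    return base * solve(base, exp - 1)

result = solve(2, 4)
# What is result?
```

solve(2, 4) = 2 * 2 * 2 * 2 = 16

Answer: 16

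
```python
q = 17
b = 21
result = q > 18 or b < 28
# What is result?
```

Trace:
`q = 17` → q = 17
`b = 21` → b = 21
`result = q > 18 or b < 28` → result = True
So result = True

Answer: True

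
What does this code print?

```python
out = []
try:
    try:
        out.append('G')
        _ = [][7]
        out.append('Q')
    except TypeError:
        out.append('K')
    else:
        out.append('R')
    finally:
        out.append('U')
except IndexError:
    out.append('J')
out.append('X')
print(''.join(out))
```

Execution trace: 'G' (try body) → 'U' (finally) → 'J' (outer except IndexError) → 'X' (after the try/except). Output: GUJX

Answer: GUJX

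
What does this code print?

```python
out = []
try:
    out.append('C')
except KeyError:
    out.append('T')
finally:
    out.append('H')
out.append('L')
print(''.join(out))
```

Execution trace: 'C' (try body, no exception) → 'H' (finally) → 'L' (after the try/except). Output: CHL

Answer: CHL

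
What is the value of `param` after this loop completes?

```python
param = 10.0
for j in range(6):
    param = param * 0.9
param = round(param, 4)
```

Exponential decay: 10.0 * 0.9^6
`param` takes the values: 10.0 → 9.0 → 8.1 → 7.29 → 6.561 → 5.9049 → 5.31441 → 5.3144

Answer: 5.3144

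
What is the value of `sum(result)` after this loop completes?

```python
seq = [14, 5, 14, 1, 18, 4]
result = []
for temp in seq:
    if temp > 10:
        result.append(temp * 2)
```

Sum of doubled values > 10
`result` takes the values: [] → [28] → [28, 28] → [28, 28, 36]
So `sum(result)` = 92

Answer: 92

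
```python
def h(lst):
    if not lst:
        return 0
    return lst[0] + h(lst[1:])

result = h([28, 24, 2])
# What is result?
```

28 + 24 + 2 + 0 = 54

Answer: 54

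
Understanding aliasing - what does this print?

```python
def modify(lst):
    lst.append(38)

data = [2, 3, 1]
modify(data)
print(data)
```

Key concept: function modifies passed list.
Step by step:
`data = [2, 3, 1]` → data = [2, 3, 1]
`modify(data)` → data = [2, 3, 1, 38]
`print(data)` → prints [2, 3, 1, 38]

Answer: [2, 3, 1, 38]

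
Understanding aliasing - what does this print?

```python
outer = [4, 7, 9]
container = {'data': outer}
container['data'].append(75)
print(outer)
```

Key concept: dict holds reference to list.
Step by step:
`outer = [4, 7, 9]` → outer = [4, 7, 9]
`container = {'data': outer}` → container = {'data': [4, 7, 9]}
`container['data'].append(75)` → outer = [4, 7, 9, 75]; container = {'data': [4, 7, 9, 75]}
`print(outer)` → prints [4, 7, 9, 75]

Answer: [4, 7, 9, 75]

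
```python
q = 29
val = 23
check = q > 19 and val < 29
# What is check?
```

Trace:
`q = 29` → q = 29
`val = 23` → val = 23
`check = q > 19 and val < 29` → check = True
So check = True

Answer: True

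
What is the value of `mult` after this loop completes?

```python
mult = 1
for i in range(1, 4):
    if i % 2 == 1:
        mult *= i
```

Product of odd numbers 1 to 3
`mult` takes the values: 1 → 3

Answer: 3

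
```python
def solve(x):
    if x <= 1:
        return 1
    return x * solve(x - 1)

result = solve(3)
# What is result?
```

solve(3) = 3 * 2 * 1 = 6

Answer: 6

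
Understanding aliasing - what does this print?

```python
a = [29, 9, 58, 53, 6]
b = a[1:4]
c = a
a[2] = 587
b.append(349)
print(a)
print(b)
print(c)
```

Key concept: slice vs alias.
Step by step:
`a = [29, 9, 58, 53, 6]` → a = [29, 9, 58, 53, 6]
`b = a[1:4]` → b = [9, 58, 53]
`c = a` → c = [29, 9, 58, 53, 6] (same object as a)
`a[2] = 587` → a = [29, 9, 587, 53, 6] (same object as c); c = [29, 9, 587, 53, 6] (same object as a)
`b.append(349)` → b = [9, 58, 53, 349]
`print(a)` → prints [29, 9, 587, 53, 6]
`print(b)` → prints [9, 58, 53, 349]
`print(c)` → prints [29, 9, 587, 53, 6]

Answer:
[29, 9, 587, 53, 6]
[9, 58, 53, 349]
[29, 9, 587, 53, 6]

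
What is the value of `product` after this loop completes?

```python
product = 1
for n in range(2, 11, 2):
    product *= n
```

Product of even numbers 2 to 10
`product` takes the values: 1 → 2 → 8 → 48 → 384 → 3840

Answer: 3840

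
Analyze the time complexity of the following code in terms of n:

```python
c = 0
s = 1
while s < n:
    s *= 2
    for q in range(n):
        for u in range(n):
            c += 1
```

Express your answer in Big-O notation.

Each loop level contributes: log n × n × n. Multiplying the contributions gives O(n^2 log n).

Answer: O(n^2 log n)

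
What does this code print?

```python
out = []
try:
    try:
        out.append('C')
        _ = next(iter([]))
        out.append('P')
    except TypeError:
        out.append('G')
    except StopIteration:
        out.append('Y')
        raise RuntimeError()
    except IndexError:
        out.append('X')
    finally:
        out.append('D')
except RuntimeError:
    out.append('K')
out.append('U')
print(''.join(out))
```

Execution trace: 'C' (inner try body) → 'Y' (inner except StopIteration) → 'D' (inner finally) → 'K' (outer except RuntimeError) → 'U' (after the try/except). Output: CYDKU

Answer: CYDKU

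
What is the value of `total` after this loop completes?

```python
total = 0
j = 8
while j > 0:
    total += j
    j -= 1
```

Sum 8 down to 1
`total` takes the values: 0 → 8 → 15 → 21 → 26 → 30 → 33 → 35 → 36

Answer: 36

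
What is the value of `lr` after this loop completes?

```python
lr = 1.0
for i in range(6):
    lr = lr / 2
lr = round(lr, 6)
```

Halving LR 6 times: 1 / 2^6
`lr` takes the values: 1.0 → 0.5 → 0.25 → 0.125 → 0.0625 → 0.03125 → 0.015625

Answer: 0.015625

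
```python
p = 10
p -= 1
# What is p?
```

Trace:
`p = 10` → p = 10
`p -= 1` → p = 9
So p = 9

Answer: 9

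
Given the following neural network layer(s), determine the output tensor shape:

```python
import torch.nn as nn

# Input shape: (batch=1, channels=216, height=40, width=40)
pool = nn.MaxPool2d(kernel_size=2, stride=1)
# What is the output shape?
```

Input: (1, 216, 40, 40) -> Output: (1, 216, 39, 39)

Answer: (1, 216, 39, 39)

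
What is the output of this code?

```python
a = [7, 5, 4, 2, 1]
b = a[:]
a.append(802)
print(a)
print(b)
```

Key concept: slice [:] creates copy.
Step by step:
`a = [7, 5, 4, 2, 1]` → a = [7, 5, 4, 2, 1]
`b = a[:]` → b = [7, 5, 4, 2, 1]
`a.append(802)` → a = [7, 5, 4, 2, 1, 802]
`print(a)` → prints [7, 5, 4, 2, 1, 802]
`print(b)` → prints [7, 5, 4, 2, 1]

Answer:
[7, 5, 4, 2, 1, 802]
[7, 5, 4, 2, 1]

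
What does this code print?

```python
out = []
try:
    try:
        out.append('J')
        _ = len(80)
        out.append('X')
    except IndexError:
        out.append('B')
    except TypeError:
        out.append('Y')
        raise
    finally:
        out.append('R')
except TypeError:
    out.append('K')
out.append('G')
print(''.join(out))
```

Execution trace: 'J' (inner try body) → 'Y' (inner except TypeError) → 'R' (inner finally) → 'K' (outer except TypeError) → 'G' (after the try/except). Output: JYRKG

Answer: JYRKG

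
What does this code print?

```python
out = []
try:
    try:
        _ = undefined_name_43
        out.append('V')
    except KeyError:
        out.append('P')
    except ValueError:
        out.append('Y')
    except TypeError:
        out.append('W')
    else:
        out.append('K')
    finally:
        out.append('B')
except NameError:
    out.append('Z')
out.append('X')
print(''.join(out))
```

Execution trace: 'B' (finally) → 'Z' (outer except NameError) → 'X' (after the try/except). Output: BZX

Answer: BZX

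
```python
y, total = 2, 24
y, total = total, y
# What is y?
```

Trace:
`y, total = 2, 24` → y = 2; total = 24
`y, total = total, y` → y = 24; total = 2
So y = 24

Answer: 24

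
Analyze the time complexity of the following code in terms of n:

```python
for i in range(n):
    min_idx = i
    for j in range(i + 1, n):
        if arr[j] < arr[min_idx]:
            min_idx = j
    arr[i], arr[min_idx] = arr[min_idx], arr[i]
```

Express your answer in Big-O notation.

This is Selection sort. Time complexity: O(n²).

Answer: O(n²)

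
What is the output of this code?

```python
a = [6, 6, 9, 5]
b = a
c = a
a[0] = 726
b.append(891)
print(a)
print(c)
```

Key concept: multiple aliases.
Step by step:
`a = [6, 6, 9, 5]` → a = [6, 6, 9, 5]
`b = a` → b = [6, 6, 9, 5] (same object as a)
`c = a` → c = [6, 6, 9, 5] (same object as a, b)
`a[0] = 726` → a = [726, 6, 9, 5] (same object as b, c); b = [726, 6, 9, 5] (same object as a, c); c = [726, 6, 9, 5] (same object as a, b)
`b.append(891)` → a = [726, 6, 9, 5, 891] (same object as b, c); b = [726, 6, 9, 5, 891] (same object as a, c); c = [726, 6, 9, 5, 891] (same object as a, b)
`print(a)` → prints [726, 6, 9, 5, 891]
`print(c)` → prints [726, 6, 9, 5, 891]

Answer:
[726, 6, 9, 5, 891]
[726, 6, 9, 5, 891]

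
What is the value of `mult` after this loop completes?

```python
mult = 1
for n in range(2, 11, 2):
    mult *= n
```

Product of even numbers 2 to 10
`mult` takes the values: 1 → 2 → 8 → 48 → 384 → 3840

Answer: 3840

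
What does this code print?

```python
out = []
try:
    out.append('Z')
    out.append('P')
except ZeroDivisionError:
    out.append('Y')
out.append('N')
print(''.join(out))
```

Execution trace: 'Z' (try body) → 'P' (try body, no exception) → 'N' (after the try/except). Output: ZPN

Answer: ZPN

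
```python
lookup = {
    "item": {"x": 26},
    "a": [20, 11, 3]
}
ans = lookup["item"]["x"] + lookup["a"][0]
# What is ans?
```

Trace:
`lookup = { ...` → lookup = {'item': {'x': 26}, 'a': [20, 11, 3]}
`ans = lookup["item"]["x"] + lookup["a"][0]` → ans = 46
So ans = 46

Answer: 46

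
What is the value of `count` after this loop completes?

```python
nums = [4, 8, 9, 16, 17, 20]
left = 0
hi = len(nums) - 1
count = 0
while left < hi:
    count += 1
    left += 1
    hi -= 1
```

Iterations until pointers meet (list length 6)
`count` takes the values: 0 → 1 → 2 → 3

Answer: 3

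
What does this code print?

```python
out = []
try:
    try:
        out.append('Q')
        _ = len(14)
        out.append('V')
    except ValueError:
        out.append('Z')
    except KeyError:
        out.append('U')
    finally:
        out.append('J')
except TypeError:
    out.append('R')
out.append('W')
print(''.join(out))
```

Execution trace: 'Q' (try body) → 'J' (finally) → 'R' (outer except TypeError) → 'W' (after the try/except). Output: QJRW

Answer: QJRW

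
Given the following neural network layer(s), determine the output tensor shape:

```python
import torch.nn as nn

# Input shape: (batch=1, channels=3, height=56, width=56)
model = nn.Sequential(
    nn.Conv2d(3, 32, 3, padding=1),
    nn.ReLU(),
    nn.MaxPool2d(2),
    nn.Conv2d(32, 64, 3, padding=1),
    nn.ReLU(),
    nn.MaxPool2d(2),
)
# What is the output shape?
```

Input: (1, 3, 56, 56) -> after first Conv2d: (1, 32, 56, 56) -> after first MaxPool2d: (1, 32, 28, 28) -> after second Conv2d: (1, 64, 28, 28) -> Output: (1, 64, 14, 14)

Answer: (1, 64, 14, 14)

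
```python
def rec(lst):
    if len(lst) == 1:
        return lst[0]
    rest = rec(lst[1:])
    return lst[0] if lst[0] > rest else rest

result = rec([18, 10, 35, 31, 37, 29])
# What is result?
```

Recursive max over [18, 10, 35, 31, 37, 29] = 37

Answer: 37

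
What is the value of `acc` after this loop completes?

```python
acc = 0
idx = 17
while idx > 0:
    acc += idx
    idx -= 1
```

Sum 17 down to 1
`acc` takes the values: 0 → 17 → 33 → 48 → 62 → 75 → 87 → 98 → 108 → 117 → 125 → 132 → 138 → 143 → 147 → 150 → 152 → 153

Answer: 153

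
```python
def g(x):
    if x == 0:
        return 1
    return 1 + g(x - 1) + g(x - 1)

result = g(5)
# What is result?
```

g(x) = 1 + 2·g(x-1), g(0)=1. Closed form: (1+1)·2^5 - 1 = 63.

Answer: 63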